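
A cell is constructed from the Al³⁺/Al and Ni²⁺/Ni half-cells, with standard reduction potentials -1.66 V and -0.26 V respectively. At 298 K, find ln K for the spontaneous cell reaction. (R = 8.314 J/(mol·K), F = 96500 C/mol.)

E°_cell = -0.26 − (-1.66) = 1.40 V, with n = 6 electrons transferred.
At equilibrium E = 0, so the Nernst equation gives ln K = nFE°/RT = (6)(96500)(1.40)/((8.314)(298)) = 327.18.

ln K = 327.2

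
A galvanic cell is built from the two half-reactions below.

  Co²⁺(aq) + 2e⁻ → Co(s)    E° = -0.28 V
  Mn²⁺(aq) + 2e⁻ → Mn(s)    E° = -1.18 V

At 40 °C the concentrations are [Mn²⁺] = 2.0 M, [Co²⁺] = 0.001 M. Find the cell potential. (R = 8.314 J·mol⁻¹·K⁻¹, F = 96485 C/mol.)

The Co²⁺/Co couple has the higher reduction potential and acts as the cathode, so E°_cell = -0.28 − (-1.18) = 0.90 V.
Balancing electrons gives n = 2; the reaction quotient is Q = [Mn²⁺]/[Co²⁺] = 2000.
E = E° − (RT/nF) ln Q = 0.90 − (8.314×313)/(2×96485) × (7.601) = 0.900 − 0.103 = 0.797 V.

0.797 V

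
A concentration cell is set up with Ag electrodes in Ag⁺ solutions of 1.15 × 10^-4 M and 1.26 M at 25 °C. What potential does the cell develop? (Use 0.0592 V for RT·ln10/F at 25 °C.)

0.24 V

Both half-cells are Ag⁺/Ag, so E°_cell = 0. The concentrated side is the cathode; the cell reaction moves Ag⁺ from high to low concentration with n = 1.
Q = [Ag⁺]_dilute/[Ag⁺]_conc = 1.15 × 10^-4/1.26 = 9.13 × 10^-5.
E = 0 − (0.0592/1) log Q = −(0.0592/1)(-4.040) = 0.2392 V.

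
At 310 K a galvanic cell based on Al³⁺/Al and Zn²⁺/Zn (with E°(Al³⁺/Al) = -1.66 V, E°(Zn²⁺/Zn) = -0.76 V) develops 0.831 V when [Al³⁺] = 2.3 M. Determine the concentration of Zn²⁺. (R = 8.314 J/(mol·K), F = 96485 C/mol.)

0.0099 M

From the Nernst equation, ln Q = nF(E° − E)/RT = 6×96485×(0.90 − 0.831)/(8.314×310) = 15.498, so Q = 5.38 × 10^6.
With Q = [Al³⁺]^2/[Zn²⁺]^3 and the known concentrations, [Zn²⁺]^3 in the denominator gives [Zn²⁺] = 0.0099 M.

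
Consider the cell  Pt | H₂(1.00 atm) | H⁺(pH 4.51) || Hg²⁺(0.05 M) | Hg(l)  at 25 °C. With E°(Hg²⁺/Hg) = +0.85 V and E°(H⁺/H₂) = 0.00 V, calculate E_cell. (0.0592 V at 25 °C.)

1.08 V

The Hg²⁺/Hg couple is the cathode, so E°_cell = 0.85 V; n = 2.
[H⁺] = 10^(−4.51) = 3.1 × 10^-5 M, and Q = [H⁺]^2 / ([Hg²⁺]·P(H₂)) = 1.91 × 10^-8.
E = E° − (0.0592/2) log Q = 0.85 − (0.0592/2)(-7.719) = 1.078 V.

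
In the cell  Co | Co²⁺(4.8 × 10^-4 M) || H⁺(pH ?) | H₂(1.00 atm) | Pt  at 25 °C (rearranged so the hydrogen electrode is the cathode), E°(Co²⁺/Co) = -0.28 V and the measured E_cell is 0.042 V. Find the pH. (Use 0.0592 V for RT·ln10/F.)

E°_cell = 0.28 V and n = 2.
log Q = n(E° − E)/0.0592 = 2×(0.28 − 0.042)/0.0592 = 8.041.
With Q = [Co²⁺]·P(H₂) / [H⁺]^2, solving for [H⁺] gives log[H⁺] = -5.680, so pH = 5.68.

pH = 5.68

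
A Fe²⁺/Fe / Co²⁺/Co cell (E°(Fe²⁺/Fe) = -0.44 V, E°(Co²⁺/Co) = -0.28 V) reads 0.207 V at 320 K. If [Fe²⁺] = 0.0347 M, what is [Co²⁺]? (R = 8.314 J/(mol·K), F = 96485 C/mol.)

From the Nernst equation, ln Q = nF(E° − E)/RT = 2×96485×(0.16 − 0.207)/(8.314×320) = -3.409, so Q = 0.0331.
With Q = [Fe²⁺]/[Co²⁺] and the known concentrations, [Co²⁺] in the denominator gives [Co²⁺] = 1.0 M.

1.0 M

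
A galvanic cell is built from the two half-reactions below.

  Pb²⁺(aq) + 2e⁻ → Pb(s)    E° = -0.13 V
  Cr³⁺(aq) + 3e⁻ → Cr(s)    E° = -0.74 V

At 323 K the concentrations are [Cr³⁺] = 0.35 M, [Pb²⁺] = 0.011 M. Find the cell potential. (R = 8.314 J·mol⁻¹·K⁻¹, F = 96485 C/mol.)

The Pb²⁺/Pb couple has the higher reduction potential and acts as the cathode, so E°_cell = -0.13 − (-0.74) = 0.61 V.
Balancing electrons gives n = 6; the reaction quotient is Q = [Cr³⁺]^2/[Pb²⁺]^3 = 9.2 × 10^4.
E = E° − (RT/nF) ln Q = 0.61 − (8.314×323)/(6×96485) × (11.430) = 0.610 − 0.053 = 0.557 V.

0.557 V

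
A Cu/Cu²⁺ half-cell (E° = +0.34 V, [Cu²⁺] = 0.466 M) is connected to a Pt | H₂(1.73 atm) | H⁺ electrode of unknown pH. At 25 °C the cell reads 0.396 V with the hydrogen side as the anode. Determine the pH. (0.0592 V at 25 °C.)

E°_cell = 0.34 V and n = 2.
log Q = n(E° − E)/0.0592 = 2×(0.34 − 0.396)/0.0592 = -1.892.
With Q = [H⁺]^2 / ([Cu²⁺]·P(H₂)), solving for [H⁺] gives log[H⁺] = -0.993, so pH = 0.99.

pH = 0.99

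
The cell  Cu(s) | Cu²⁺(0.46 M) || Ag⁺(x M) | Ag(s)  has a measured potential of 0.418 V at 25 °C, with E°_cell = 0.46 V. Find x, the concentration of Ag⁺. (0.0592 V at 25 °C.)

From the Nernst equation, log Q = n(E° − E)/0.0592 = 2(0.46 − 0.418)/0.0592 = 1.419, so Q = 26.2.
With Q = [Cu²⁺]/[Ag⁺]^2 and the known concentrations, [Ag⁺]^2 in the denominator gives [Ag⁺] = 0.13 M.

0.13 M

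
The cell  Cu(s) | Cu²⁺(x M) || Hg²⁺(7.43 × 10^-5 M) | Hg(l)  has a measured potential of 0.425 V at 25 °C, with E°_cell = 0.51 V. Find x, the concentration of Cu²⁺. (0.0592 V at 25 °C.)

From the Nernst equation, log Q = n(E° − E)/0.0592 = 2(0.51 − 0.425)/0.0592 = 2.872, so Q = 744.
With Q = [Cu²⁺]/[Hg²⁺] and the known concentrations, [Cu²⁺] in the numerator gives [Cu²⁺] = 0.055 M.

0.055 M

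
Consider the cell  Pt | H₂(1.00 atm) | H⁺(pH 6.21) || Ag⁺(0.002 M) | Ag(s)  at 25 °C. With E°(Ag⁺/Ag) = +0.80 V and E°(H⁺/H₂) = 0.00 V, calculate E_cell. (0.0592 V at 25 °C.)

1.01 V

The Ag⁺/Ag couple is the cathode, so E°_cell = 0.80 V; n = 2.
[H⁺] = 10^(−6.21) = 6.2 × 10^-7 M, and Q = [H⁺]^2 / ([Ag⁺]^2·P(H₂)) = 9.5 × 10^-8.
E = E° − (0.0592/2) log Q = 0.80 − (0.0592/2)(-7.022) = 1.008 V.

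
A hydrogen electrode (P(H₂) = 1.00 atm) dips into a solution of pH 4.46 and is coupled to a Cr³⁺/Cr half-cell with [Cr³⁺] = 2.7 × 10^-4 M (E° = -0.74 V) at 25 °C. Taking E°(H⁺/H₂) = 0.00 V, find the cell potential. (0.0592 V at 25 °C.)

The hydrogen couple is the cathode, so E°_cell = 0.74 V; n = 6.
[H⁺] = 10^(−4.46) = 3.5 × 10^-5 M, and Q = [Cr³⁺]^2·P(H₂)^3 / [H⁺]^6 = 4.19 × 10^19.
E = E° − (0.0592/6) log Q = 0.74 − (0.0592/6)(19.623) = 0.546 V.

0.55 V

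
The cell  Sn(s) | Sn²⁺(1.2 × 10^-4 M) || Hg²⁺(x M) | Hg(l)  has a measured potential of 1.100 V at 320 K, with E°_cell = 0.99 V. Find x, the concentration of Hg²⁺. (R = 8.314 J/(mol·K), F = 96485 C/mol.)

From the Nernst equation, ln Q = nF(E° − E)/RT = 2×96485×(0.99 − 1.100)/(8.314×320) = -7.979, so Q = 3.43 × 10^-4.
With Q = [Sn²⁺]/[Hg²⁺] and the known concentrations, [Hg²⁺] in the denominator gives [Hg²⁺] = 0.35 M.

0.35 M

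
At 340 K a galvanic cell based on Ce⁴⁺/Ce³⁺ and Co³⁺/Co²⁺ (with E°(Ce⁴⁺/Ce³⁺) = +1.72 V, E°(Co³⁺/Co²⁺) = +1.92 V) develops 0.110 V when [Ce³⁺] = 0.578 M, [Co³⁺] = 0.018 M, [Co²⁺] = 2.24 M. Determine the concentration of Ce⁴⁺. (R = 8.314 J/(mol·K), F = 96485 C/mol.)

From the Nernst equation, ln Q = nF(E° − E)/RT = 1×96485×(0.20 − 0.110)/(8.314×340) = 3.072, so Q = 21.6.
With Q = [Ce⁴⁺]·[Co²⁺]/([Ce³⁺]·[Co³⁺]) and the known concentrations, [Ce⁴⁺] in the numerator gives [Ce⁴⁺] = 0.1 M.

0.1 M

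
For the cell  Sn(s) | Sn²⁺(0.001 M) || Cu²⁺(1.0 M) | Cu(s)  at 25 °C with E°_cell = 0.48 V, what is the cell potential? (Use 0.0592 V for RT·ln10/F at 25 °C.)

0.569 V

Balancing electrons gives n = 2; the reaction quotient is Q = [Sn²⁺]/[Cu²⁺] = 0.00100.
At 25 °C, E = E° − (0.0592/n) log Q = 0.48 − (0.0592/2)(-3.000) = 0.480 + 0.089 = 0.569 V.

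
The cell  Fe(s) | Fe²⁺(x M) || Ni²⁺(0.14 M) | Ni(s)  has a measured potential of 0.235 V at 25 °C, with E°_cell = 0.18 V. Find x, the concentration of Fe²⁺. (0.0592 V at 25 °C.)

From the Nernst equation, log Q = n(E° − E)/0.0592 = 2(0.18 − 0.235)/0.0592 = -1.858, so Q = 0.0139.
With Q = [Fe²⁺]/[Ni²⁺] and the known concentrations, [Fe²⁺] in the numerator gives [Fe²⁺] = 0.0019 M.

0.0019 M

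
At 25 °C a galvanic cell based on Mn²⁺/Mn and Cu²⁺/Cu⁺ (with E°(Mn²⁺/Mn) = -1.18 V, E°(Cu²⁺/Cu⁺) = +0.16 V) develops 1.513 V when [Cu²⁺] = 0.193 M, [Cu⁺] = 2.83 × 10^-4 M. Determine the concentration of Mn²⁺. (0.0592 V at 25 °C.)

From the Nernst equation, log Q = n(E° − E)/0.0592 = 2(1.34 − 1.513)/0.0592 = -5.845, so Q = 1.43 × 10^-6.
With Q = [Mn²⁺]·[Cu⁺]^2/[Cu²⁺]^2 and the known concentrations, [Mn²⁺] in the numerator gives [Mn²⁺] = 0.67 M.

0.67 M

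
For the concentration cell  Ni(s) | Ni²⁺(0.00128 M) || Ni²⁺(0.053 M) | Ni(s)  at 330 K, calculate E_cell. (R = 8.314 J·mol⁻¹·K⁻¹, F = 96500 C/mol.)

Both half-cells are Ni²⁺/Ni, so E°_cell = 0. The concentrated side is the cathode; the cell reaction moves Ni²⁺ from high to low concentration with n = 2.
Q = [Ni²⁺]_dilute/[Ni²⁺]_conc = 0.00128/0.053 = 0.0242.
E = 0 − (RT/nF) ln Q = −((8.314×330)/(2×96500))(-3.723) = 0.0529 V.

0.053 V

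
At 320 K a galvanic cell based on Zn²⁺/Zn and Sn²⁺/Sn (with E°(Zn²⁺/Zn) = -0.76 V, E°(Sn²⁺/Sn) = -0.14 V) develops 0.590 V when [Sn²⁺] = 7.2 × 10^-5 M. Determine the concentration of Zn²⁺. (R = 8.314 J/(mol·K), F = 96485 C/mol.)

From the Nernst equation, ln Q = nF(E° − E)/RT = 2×96485×(0.62 − 0.590)/(8.314×320) = 2.176, so Q = 8.81.
With Q = [Zn²⁺]/[Sn²⁺] and the known concentrations, [Zn²⁺] in the numerator gives [Zn²⁺] = 6.3 × 10^-4 M.

6.3 × 10^-4 M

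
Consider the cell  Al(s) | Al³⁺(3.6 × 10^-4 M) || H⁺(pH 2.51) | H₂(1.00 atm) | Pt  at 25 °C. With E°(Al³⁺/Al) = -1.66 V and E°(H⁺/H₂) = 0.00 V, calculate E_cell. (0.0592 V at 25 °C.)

1.58 V

The hydrogen couple is the cathode, so E°_cell = 1.66 V; n = 6.
[H⁺] = 10^(−2.51) = 0.0031 M, and Q = [Al³⁺]^2·P(H₂)^3 / [H⁺]^6 = 1.49 × 10^8.
E = E° − (0.0592/6) log Q = 1.66 − (0.0592/6)(8.173) = 1.579 V.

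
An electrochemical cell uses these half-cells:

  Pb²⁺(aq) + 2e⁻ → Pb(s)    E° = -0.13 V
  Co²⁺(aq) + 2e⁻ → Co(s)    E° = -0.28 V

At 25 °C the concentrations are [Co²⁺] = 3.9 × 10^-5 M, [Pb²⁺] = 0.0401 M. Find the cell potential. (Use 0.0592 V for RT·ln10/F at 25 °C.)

0.239 V

The Pb²⁺/Pb couple has the higher reduction potential and acts as the cathode, so E°_cell = -0.13 − (-0.28) = 0.15 V.
Balancing electrons gives n = 2; the reaction quotient is Q = [Co²⁺]/[Pb²⁺] = 9.73 × 10^-4.
At 25 °C, E = E° − (0.0592/n) log Q = 0.15 − (0.0592/2)(-3.012) = 0.150 + 0.089 = 0.239 V.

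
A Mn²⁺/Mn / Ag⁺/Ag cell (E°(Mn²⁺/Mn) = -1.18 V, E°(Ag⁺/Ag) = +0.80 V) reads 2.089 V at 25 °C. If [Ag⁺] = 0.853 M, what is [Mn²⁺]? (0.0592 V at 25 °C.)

1.5 × 10^-4 M

From the Nernst equation, log Q = n(E° − E)/0.0592 = 2(1.98 − 2.089)/0.0592 = -3.682, so Q = 2.08 × 10^-4.
With Q = [Mn²⁺]/[Ag⁺]^2 and the known concentrations, [Mn²⁺] in the numerator gives [Mn²⁺] = 1.5 × 10^-4 M.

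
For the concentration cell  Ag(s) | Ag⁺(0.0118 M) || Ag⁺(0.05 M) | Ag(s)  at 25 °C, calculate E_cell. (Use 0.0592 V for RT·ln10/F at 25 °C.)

Both half-cells are Ag⁺/Ag, so E°_cell = 0. The concentrated side is the cathode; the cell reaction moves Ag⁺ from high to low concentration with n = 1.
Q = [Ag⁺]_dilute/[Ag⁺]_conc = 0.0118/0.05 = 0.236.
E = 0 − (0.0592/1) log Q = −(0.0592/1)(-0.627) = 0.0371 V.

0.037 V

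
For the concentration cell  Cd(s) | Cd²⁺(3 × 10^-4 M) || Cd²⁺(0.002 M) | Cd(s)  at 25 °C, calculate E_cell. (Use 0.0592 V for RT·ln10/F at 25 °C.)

0.024 V

Both half-cells are Cd²⁺/Cd, so E°_cell = 0. The concentrated side is the cathode; the cell reaction moves Cd²⁺ from high to low concentration with n = 2.
Q = [Cd²⁺]_dilute/[Cd²⁺]_conc = 3 × 10^-4/0.002 = 0.150.
E = 0 − (0.0592/2) log Q = −(0.0592/2)(-0.824) = 0.0244 V.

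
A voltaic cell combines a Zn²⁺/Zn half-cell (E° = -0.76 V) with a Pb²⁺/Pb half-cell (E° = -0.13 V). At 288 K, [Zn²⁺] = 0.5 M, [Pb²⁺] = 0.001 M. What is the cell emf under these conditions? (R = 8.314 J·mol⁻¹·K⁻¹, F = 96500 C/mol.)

0.553 V

The Pb²⁺/Pb couple has the higher reduction potential and acts as the cathode, so E°_cell = -0.13 − (-0.76) = 0.63 V.
Balancing electrons gives n = 2; the reaction quotient is Q = [Zn²⁺]/[Pb²⁺] = 500.
E = E° − (RT/nF) ln Q = 0.63 − (8.314×288)/(2×96500) × (6.215) = 0.630 − 0.077 = 0.553 V.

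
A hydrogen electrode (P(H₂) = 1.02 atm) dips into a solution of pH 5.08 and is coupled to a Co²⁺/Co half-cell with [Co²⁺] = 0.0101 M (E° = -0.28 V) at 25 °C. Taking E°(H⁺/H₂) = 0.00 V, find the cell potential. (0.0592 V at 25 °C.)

The hydrogen couple is the cathode, so E°_cell = 0.28 V; n = 2.
[H⁺] = 10^(−5.08) = 8.3 × 10^-6 M, and Q = [Co²⁺]·P(H₂) / [H⁺]^2 = 1.49 × 10^8.
E = E° − (0.0592/2) log Q = 0.28 − (0.0592/2)(8.173) = 0.038 V.

0.038 V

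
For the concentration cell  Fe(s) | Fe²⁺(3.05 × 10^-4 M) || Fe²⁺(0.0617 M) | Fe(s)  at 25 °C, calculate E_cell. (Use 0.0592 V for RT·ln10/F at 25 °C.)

0.068 V

Both half-cells are Fe²⁺/Fe, so E°_cell = 0. The concentrated side is the cathode; the cell reaction moves Fe²⁺ from high to low concentration with n = 2.
Q = [Fe²⁺]_dilute/[Fe²⁺]_conc = 3.05 × 10^-4/0.0617 = 0.00494.
E = 0 − (0.0592/2) log Q = −(0.0592/2)(-2.306) = 0.0683 V.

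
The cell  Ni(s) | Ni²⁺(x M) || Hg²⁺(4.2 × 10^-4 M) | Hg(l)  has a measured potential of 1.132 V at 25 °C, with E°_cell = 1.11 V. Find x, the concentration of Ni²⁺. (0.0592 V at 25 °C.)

7.6 × 10^-5 M

From the Nernst equation, log Q = n(E° − E)/0.0592 = 2(1.11 − 1.132)/0.0592 = -0.743, so Q = 0.181.
With Q = [Ni²⁺]/[Hg²⁺] and the known concentrations, [Ni²⁺] in the numerator gives [Ni²⁺] = 7.6 × 10^-5 M.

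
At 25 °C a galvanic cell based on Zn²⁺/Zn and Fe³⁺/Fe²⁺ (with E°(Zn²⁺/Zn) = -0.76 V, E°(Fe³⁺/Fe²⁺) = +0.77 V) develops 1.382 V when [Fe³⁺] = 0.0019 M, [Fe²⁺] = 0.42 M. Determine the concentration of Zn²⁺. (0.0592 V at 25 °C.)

From the Nernst equation, log Q = n(E° − E)/0.0592 = 2(1.53 − 1.382)/0.0592 = 5.000, so Q = 1 × 10^5.
With Q = [Zn²⁺]·[Fe²⁺]^2/[Fe³⁺]^2 and the known concentrations, [Zn²⁺] in the numerator gives [Zn²⁺] = 2.0 M.

2.0 M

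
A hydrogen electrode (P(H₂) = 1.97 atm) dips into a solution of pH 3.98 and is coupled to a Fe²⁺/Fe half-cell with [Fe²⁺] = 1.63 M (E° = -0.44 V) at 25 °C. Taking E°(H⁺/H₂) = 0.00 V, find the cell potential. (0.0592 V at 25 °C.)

0.19 V

The hydrogen couple is the cathode, so E°_cell = 0.44 V; n = 2.
[H⁺] = 10^(−3.98) = 1 × 10^-4 M, and Q = [Fe²⁺]·P(H₂) / [H⁺]^2 = 2.93 × 10^8.
E = E° − (0.0592/2) log Q = 0.44 − (0.0592/2)(8.467) = 0.189 V.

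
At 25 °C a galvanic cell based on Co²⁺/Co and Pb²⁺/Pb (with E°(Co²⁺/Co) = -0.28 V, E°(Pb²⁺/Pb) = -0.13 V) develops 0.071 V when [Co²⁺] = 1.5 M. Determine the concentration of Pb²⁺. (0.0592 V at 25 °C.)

0.0032 M

From the Nernst equation, log Q = n(E° − E)/0.0592 = 2(0.15 − 0.071)/0.0592 = 2.669, so Q = 467.
With Q = [Co²⁺]/[Pb²⁺] and the known concentrations, [Pb²⁺] in the denominator gives [Pb²⁺] = 0.0032 M.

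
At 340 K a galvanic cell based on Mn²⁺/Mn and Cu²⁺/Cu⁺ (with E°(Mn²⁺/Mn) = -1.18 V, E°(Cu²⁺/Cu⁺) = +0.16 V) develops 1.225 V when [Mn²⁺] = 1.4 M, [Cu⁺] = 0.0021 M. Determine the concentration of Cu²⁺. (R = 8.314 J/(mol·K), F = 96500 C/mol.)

4.9 × 10^-5 M

From the Nernst equation, ln Q = nF(E° − E)/RT = 2×96500×(1.34 − 1.225)/(8.314×340) = 7.852, so Q = 2570.
With Q = [Mn²⁺]·[Cu⁺]^2/[Cu²⁺]^2 and the known concentrations, [Cu²⁺]^2 in the denominator gives [Cu²⁺] = 4.9 × 10^-5 M.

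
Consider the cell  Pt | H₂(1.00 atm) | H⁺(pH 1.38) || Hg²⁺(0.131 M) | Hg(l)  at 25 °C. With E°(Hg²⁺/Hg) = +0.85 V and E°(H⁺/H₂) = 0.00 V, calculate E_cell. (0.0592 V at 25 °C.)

0.91 V

The Hg²⁺/Hg couple is the cathode, so E°_cell = 0.85 V; n = 2.
[H⁺] = 10^(−1.38) = 0.042 M, and Q = [H⁺]^2 / ([Hg²⁺]·P(H₂)) = 0.0133.
E = E° − (0.0592/2) log Q = 0.85 − (0.0592/2)(-1.877) = 0.906 V.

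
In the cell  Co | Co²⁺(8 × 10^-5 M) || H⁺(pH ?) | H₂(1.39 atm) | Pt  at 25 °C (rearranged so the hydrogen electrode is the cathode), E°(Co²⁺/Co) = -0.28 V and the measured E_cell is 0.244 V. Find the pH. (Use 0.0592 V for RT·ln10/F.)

E°_cell = 0.28 V and n = 2.
log Q = n(E° − E)/0.0592 = 2×(0.28 − 0.244)/0.0592 = 1.216.
With Q = [Co²⁺]·P(H₂) / [H⁺]^2, solving for [H⁺] gives log[H⁺] = -2.585, so pH = 2.59.

pH = 2.59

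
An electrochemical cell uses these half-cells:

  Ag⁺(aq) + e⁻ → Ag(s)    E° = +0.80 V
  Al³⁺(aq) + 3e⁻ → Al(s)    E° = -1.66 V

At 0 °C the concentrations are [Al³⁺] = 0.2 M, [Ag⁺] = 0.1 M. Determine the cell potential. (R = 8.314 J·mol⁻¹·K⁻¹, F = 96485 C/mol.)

The Ag⁺/Ag couple has the higher reduction potential and acts as the cathode, so E°_cell = +0.80 − (-1.66) = 2.46 V.
Balancing electrons gives n = 3; the reaction quotient is Q = [Al³⁺]/[Ag⁺]^3 = 200.
E = E° − (RT/nF) ln Q = 2.46 − (8.314×273)/(3×96485) × (5.298) = 2.460 − 0.042 = 2.418 V.

2.42 V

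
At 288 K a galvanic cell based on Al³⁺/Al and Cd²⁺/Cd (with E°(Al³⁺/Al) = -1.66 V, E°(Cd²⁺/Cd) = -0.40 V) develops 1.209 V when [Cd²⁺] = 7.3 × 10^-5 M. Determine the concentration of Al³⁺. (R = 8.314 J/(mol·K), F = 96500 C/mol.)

From the Nernst equation, ln Q = nF(E° − E)/RT = 6×96500×(1.26 − 1.209)/(8.314×288) = 12.332, so Q = 2.27 × 10^5.
With Q = [Al³⁺]^2/[Cd²⁺]^3 and the known concentrations, [Al³⁺]^2 in the numerator gives [Al³⁺] = 3 × 10^-4 M.

3 × 10^-4 M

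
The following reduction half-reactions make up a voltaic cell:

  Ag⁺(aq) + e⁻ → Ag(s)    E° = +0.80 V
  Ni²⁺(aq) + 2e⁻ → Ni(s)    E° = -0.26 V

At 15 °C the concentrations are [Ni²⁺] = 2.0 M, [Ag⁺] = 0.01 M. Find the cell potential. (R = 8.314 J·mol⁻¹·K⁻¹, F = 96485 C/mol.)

The Ag⁺/Ag couple has the higher reduction potential and acts as the cathode, so E°_cell = +0.80 − (-0.26) = 1.06 V.
Balancing electrons gives n = 2; the reaction quotient is Q = [Ni²⁺]/[Ag⁺]^2 = 2 × 10^4.
E = E° − (RT/nF) ln Q = 1.06 − (8.314×288)/(2×96485) × (9.903) = 1.060 − 0.123 = 0.937 V.

0.937 V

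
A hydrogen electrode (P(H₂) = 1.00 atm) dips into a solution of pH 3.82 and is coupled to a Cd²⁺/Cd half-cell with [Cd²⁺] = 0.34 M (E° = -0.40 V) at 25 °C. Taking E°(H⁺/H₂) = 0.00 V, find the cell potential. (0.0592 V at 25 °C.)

The hydrogen couple is the cathode, so E°_cell = 0.40 V; n = 2.
[H⁺] = 10^(−3.82) = 1.5 × 10^-4 M, and Q = [Cd²⁺]·P(H₂) / [H⁺]^2 = 1.48 × 10^7.
E = E° − (0.0592/2) log Q = 0.40 − (0.0592/2)(7.171) = 0.188 V.

0.19 V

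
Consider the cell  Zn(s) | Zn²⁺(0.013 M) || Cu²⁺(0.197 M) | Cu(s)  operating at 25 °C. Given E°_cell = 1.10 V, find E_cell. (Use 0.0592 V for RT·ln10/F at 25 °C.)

Balancing electrons gives n = 2; the reaction quotient is Q = [Zn²⁺]/[Cu²⁺] = 0.0660.
At 25 °C, E = E° − (0.0592/n) log Q = 1.10 − (0.0592/2)(-1.181) = 1.100 + 0.035 = 1.135 V.

1.13 V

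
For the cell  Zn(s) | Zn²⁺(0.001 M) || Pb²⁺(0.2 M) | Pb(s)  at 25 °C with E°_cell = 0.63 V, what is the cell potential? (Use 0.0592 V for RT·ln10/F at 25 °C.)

Balancing electrons gives n = 2; the reaction quotient is Q = [Zn²⁺]/[Pb²⁺] = 0.00500.
At 25 °C, E = E° − (0.0592/n) log Q = 0.63 − (0.0592/2)(-2.301) = 0.630 + 0.068 = 0.698 V.

0.698 V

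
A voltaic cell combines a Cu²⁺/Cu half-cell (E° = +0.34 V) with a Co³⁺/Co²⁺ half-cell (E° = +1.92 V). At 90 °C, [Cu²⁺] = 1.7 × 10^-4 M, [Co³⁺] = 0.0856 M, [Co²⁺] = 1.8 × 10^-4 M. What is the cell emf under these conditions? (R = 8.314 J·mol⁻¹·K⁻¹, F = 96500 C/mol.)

The Co³⁺/Co²⁺ couple has the higher reduction potential and acts as the cathode, so E°_cell = +1.92 − (+0.34) = 1.58 V.
Balancing electrons gives n = 2; the reaction quotient is Q = [Cu²⁺]·[Co²⁺]^2/[Co³⁺]^2 = 7.52 × 10^-10.
E = E° − (RT/nF) ln Q = 1.58 − (8.314×363)/(2×96500) × (-21.009) = 1.580 + 0.329 = 1.909 V.

1.91 V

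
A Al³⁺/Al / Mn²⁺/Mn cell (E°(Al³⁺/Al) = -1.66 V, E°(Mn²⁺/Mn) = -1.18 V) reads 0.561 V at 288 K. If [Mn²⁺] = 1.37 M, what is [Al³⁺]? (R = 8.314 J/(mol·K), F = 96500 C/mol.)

9 × 10^-5 M

From the Nernst equation, ln Q = nF(E° − E)/RT = 6×96500×(0.48 − 0.561)/(8.314×288) = -19.587, so Q = 3.12 × 10^-9.
With Q = [Al³⁺]^2/[Mn²⁺]^3 and the known concentrations, [Al³⁺]^2 in the numerator gives [Al³⁺] = 9 × 10^-5 M.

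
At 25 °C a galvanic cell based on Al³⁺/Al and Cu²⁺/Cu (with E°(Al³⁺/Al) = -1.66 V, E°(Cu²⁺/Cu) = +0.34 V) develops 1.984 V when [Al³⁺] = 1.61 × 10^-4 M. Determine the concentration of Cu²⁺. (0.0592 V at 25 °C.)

8.5 × 10^-4 M

From the Nernst equation, log Q = n(E° − E)/0.0592 = 6(2.00 − 1.984)/0.0592 = 1.622, so Q = 41.8.
With Q = [Al³⁺]^2/[Cu²⁺]^3 and the known concentrations, [Cu²⁺]^3 in the denominator gives [Cu²⁺] = 8.5 × 10^-4 M.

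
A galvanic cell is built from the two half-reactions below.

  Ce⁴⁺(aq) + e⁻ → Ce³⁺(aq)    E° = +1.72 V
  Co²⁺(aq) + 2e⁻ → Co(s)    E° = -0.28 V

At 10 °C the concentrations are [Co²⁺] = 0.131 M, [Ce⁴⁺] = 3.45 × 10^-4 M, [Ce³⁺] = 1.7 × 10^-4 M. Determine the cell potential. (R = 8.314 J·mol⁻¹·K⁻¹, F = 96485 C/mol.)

The Ce⁴⁺/Ce³⁺ couple has the higher reduction potential and acts as the cathode, so E°_cell = +1.72 − (-0.28) = 2.00 V.
Balancing electrons gives n = 2; the reaction quotient is Q = [Co²⁺]·[Ce³⁺]^2/[Ce⁴⁺]^2 = 0.0318.
E = E° − (RT/nF) ln Q = 2.00 − (8.314×283)/(2×96485) × (-3.448) = 2.000 + 0.042 = 2.042 V.

2.04 V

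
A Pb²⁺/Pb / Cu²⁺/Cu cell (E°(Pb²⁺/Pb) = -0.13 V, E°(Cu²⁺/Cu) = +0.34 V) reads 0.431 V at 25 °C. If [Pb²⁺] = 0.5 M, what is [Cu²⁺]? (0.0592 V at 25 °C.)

From the Nernst equation, log Q = n(E° − E)/0.0592 = 2(0.47 − 0.431)/0.0592 = 1.318, so Q = 20.8.
With Q = [Pb²⁺]/[Cu²⁺] and the known concentrations, [Cu²⁺] in the denominator gives [Cu²⁺] = 0.024 M.

0.024 M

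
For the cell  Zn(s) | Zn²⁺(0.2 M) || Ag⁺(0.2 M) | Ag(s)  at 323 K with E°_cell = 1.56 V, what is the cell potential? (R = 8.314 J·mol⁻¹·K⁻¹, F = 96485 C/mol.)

Balancing electrons gives n = 2; the reaction quotient is Q = [Zn²⁺]/[Ag⁺]^2 = 5.00.
E = E° − (RT/nF) ln Q = 1.56 − (8.314×323)/(2×96485) × (1.609) = 1.560 − 0.022 = 1.538 V.

1.54 V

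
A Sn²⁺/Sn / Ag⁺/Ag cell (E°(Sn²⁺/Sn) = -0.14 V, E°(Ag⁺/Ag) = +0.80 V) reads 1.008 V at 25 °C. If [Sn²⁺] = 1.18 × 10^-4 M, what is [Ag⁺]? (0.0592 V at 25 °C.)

From the Nernst equation, log Q = n(E° − E)/0.0592 = 2(0.94 − 1.008)/0.0592 = -2.297, so Q = 0.00504.
With Q = [Sn²⁺]/[Ag⁺]^2 and the known concentrations, [Ag⁺]^2 in the denominator gives [Ag⁺] = 0.15 M.

0.15 M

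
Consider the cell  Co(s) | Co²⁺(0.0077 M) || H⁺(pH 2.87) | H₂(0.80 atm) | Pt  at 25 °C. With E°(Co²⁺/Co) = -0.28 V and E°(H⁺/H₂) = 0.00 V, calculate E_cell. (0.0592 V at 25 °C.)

0.18 V

The hydrogen couple is the cathode, so E°_cell = 0.28 V; n = 2.
[H⁺] = 10^(−2.87) = 0.0013 M, and Q = [Co²⁺]·P(H₂) / [H⁺]^2 = 3390.
E = E° − (0.0592/2) log Q = 0.28 − (0.0592/2)(3.530) = 0.176 V.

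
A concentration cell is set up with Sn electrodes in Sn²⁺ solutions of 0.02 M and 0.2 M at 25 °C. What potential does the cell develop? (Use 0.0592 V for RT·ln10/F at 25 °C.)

Both half-cells are Sn²⁺/Sn, so E°_cell = 0. The concentrated side is the cathode; the cell reaction moves Sn²⁺ from high to low concentration with n = 2.
Q = [Sn²⁺]_dilute/[Sn²⁺]_conc = 0.02/0.2 = 0.100.
E = 0 − (0.0592/2) log Q = −(0.0592/2)(-1.000) = 0.0296 V.

0.030 V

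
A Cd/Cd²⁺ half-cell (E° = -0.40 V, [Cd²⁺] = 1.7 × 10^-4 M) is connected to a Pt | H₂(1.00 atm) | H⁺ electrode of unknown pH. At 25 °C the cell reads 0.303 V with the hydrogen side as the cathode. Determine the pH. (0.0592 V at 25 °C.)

pH = 3.52

E°_cell = 0.40 V and n = 2.
log Q = n(E° − E)/0.0592 = 2×(0.40 − 0.303)/0.0592 = 3.277.
With Q = [Cd²⁺]·P(H₂) / [H⁺]^2, solving for [H⁺] gives log[H⁺] = -3.523, so pH = 3.52.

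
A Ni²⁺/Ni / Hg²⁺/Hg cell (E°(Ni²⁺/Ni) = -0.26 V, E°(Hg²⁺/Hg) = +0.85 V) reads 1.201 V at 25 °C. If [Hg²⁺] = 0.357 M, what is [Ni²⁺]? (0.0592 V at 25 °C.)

From the Nernst equation, log Q = n(E° − E)/0.0592 = 2(1.11 − 1.201)/0.0592 = -3.074, so Q = 8.43 × 10^-4.
With Q = [Ni²⁺]/[Hg²⁺] and the known concentrations, [Ni²⁺] in the numerator gives [Ni²⁺] = 3 × 10^-4 M.

3 × 10^-4 M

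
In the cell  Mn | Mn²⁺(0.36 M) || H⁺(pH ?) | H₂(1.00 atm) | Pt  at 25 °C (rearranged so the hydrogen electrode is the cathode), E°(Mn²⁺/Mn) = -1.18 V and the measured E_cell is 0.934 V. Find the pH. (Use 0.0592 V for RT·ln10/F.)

pH = 4.38

E°_cell = 1.18 V and n = 2.
log Q = n(E° − E)/0.0592 = 2×(1.18 − 0.934)/0.0592 = 8.311.
With Q = [Mn²⁺]·P(H₂) / [H⁺]^2, solving for [H⁺] gives log[H⁺] = -4.377, so pH = 4.38.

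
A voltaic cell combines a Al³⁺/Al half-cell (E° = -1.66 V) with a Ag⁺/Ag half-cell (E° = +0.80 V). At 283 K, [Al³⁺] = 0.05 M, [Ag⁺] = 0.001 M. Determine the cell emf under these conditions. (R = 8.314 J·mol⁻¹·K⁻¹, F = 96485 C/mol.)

2.32 V

The Ag⁺/Ag couple has the higher reduction potential and acts as the cathode, so E°_cell = +0.80 − (-1.66) = 2.46 V.
Balancing electrons gives n = 3; the reaction quotient is Q = [Al³⁺]/[Ag⁺]^3 = 5 × 10^7.
E = E° − (RT/nF) ln Q = 2.46 − (8.314×283)/(3×96485) × (17.728) = 2.460 − 0.144 = 2.316 V.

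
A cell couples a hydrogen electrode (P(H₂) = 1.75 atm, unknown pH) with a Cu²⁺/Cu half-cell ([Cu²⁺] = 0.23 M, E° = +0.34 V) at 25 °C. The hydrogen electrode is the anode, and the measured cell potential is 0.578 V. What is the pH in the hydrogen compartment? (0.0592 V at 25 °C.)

pH = 4.22

E°_cell = 0.34 V and n = 2.
log Q = n(E° − E)/0.0592 = 2×(0.34 − 0.578)/0.0592 = -8.041.
With Q = [H⁺]^2 / ([Cu²⁺]·P(H₂)), solving for [H⁺] gives log[H⁺] = -4.218, so pH = 4.22.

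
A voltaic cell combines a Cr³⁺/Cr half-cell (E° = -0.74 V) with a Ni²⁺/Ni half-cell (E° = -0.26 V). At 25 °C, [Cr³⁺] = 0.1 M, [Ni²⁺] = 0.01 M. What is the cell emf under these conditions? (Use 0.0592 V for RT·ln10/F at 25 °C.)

The Ni²⁺/Ni couple has the higher reduction potential and acts as the cathode, so E°_cell = -0.26 − (-0.74) = 0.48 V.
Balancing electrons gives n = 6; the reaction quotient is Q = [Cr³⁺]^2/[Ni²⁺]^3 = 1 × 10^4.
At 25 °C, E = E° − (0.0592/n) log Q = 0.48 − (0.0592/6)(4.000) = 0.480 − 0.039 = 0.441 V.

0.441 V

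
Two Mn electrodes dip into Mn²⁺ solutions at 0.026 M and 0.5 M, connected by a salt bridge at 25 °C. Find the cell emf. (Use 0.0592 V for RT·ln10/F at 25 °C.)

0.038 V

Both half-cells are Mn²⁺/Mn, so E°_cell = 0. The concentrated side is the cathode; the cell reaction moves Mn²⁺ from high to low concentration with n = 2.
Q = [Mn²⁺]_dilute/[Mn²⁺]_conc = 0.026/0.5 = 0.0520.
E = 0 − (0.0592/2) log Q = −(0.0592/2)(-1.284) = 0.0380 V.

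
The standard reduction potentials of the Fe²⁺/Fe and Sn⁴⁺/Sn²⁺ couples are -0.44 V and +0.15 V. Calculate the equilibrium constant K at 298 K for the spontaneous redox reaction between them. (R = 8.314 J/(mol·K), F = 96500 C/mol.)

E°_cell = +0.15 − (-0.44) = 0.59 V, with n = 2 electrons transferred.
At equilibrium E = 0, so the Nernst equation gives ln K = nFE°/RT = (2)(96500)(0.59)/((8.314)(298)) = 45.96.
K = e^45.96 = 9.1 × 10^19.

9.1 × 10^19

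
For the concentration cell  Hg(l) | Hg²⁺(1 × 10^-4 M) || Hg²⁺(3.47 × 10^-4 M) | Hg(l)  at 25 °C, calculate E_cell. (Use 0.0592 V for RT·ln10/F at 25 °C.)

Both half-cells are Hg²⁺/Hg, so E°_cell = 0. The concentrated side is the cathode; the cell reaction moves Hg²⁺ from high to low concentration with n = 2.
Q = [Hg²⁺]_dilute/[Hg²⁺]_conc = 1 × 10^-4/3.47 × 10^-4 = 0.288.
E = 0 − (0.0592/2) log Q = −(0.0592/2)(-0.540) = 0.0160 V.

0.016 V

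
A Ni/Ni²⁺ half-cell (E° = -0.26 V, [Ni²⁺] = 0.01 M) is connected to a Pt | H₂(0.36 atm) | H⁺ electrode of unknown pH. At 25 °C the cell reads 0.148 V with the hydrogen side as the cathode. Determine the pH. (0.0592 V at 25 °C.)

E°_cell = 0.26 V and n = 2.
log Q = n(E° − E)/0.0592 = 2×(0.26 − 0.148)/0.0592 = 3.784.
With Q = [Ni²⁺]·P(H₂) / [H⁺]^2, solving for [H⁺] gives log[H⁺] = -3.114, so pH = 3.11.

pH = 3.11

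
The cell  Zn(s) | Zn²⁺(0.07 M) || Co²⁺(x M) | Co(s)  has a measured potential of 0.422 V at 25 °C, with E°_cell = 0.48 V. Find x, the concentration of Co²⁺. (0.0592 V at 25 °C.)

From the Nernst equation, log Q = n(E° − E)/0.0592 = 2(0.48 − 0.422)/0.0592 = 1.959, so Q = 91.1.
With Q = [Zn²⁺]/[Co²⁺] and the known concentrations, [Co²⁺] in the denominator gives [Co²⁺] = 7.7 × 10^-4 M.

7.7 × 10^-4 M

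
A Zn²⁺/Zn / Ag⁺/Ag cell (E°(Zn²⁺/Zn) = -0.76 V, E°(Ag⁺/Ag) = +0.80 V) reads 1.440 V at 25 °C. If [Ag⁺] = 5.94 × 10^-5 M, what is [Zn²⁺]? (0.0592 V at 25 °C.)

From the Nernst equation, log Q = n(E° − E)/0.0592 = 2(1.56 − 1.440)/0.0592 = 4.054, so Q = 1.13 × 10^4.
With Q = [Zn²⁺]/[Ag⁺]^2 and the known concentrations, [Zn²⁺] in the numerator gives [Zn²⁺] = 4 × 10^-5 M.

4 × 10^-5 M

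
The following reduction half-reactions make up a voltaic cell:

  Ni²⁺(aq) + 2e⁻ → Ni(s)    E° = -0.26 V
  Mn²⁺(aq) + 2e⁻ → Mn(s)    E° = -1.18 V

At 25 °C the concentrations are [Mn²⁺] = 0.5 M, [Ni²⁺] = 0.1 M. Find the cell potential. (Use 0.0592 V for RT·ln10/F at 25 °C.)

The Ni²⁺/Ni couple has the higher reduction potential and acts as the cathode, so E°_cell = -0.26 − (-1.18) = 0.92 V.
Balancing electrons gives n = 2; the reaction quotient is Q = [Mn²⁺]/[Ni²⁺] = 5.00.
At 25 °C, E = E° − (0.0592/n) log Q = 0.92 − (0.0592/2)(0.699) = 0.920 − 0.021 = 0.899 V.

0.899 V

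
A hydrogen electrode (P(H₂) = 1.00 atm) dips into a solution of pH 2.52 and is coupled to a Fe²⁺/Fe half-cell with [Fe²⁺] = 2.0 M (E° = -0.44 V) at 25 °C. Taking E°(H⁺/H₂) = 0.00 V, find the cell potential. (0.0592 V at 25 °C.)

The hydrogen couple is the cathode, so E°_cell = 0.44 V; n = 2.
[H⁺] = 10^(−2.52) = 0.0030 M, and Q = [Fe²⁺]·P(H₂) / [H⁺]^2 = 2.19 × 10^5.
E = E° − (0.0592/2) log Q = 0.44 − (0.0592/2)(5.341) = 0.282 V.

0.28 V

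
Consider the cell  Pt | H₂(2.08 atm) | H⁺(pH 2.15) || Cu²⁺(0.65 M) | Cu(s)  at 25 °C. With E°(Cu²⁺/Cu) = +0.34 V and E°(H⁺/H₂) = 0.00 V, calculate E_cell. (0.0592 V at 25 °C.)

The Cu²⁺/Cu couple is the cathode, so E°_cell = 0.34 V; n = 2.
[H⁺] = 10^(−2.15) = 0.0071 M, and Q = [H⁺]^2 / ([Cu²⁺]·P(H₂)) = 3.71 × 10^-5.
E = E° − (0.0592/2) log Q = 0.34 − (0.0592/2)(-4.431) = 0.471 V.

0.47 V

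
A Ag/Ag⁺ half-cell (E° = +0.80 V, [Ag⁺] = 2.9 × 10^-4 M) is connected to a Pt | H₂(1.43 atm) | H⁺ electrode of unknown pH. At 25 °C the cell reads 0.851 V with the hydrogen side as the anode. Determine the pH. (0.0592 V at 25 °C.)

E°_cell = 0.80 V and n = 2.
log Q = n(E° − E)/0.0592 = 2×(0.80 − 0.851)/0.0592 = -1.723.
With Q = [H⁺]^2 / ([Ag⁺]^2·P(H₂)), solving for [H⁺] gives log[H⁺] = -4.321, so pH = 4.32.

pH = 4.32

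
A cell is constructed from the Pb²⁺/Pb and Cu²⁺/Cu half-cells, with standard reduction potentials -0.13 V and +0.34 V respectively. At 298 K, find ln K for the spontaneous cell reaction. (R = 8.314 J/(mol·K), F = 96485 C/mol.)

ln K = 36.6

E°_cell = +0.34 − (-0.13) = 0.47 V, with n = 2 electrons transferred.
At equilibrium E = 0, so the Nernst equation gives ln K = nFE°/RT = (2)(96485)(0.47)/((8.314)(298)) = 36.61.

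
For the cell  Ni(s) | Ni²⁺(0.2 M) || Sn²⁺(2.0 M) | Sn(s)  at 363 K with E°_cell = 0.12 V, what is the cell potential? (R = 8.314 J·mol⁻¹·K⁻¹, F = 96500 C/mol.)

Balancing electrons gives n = 2; the reaction quotient is Q = [Ni²⁺]/[Sn²⁺] = 0.100.
E = E° − (RT/nF) ln Q = 0.12 − (8.314×363)/(2×96500) × (-2.303) = 0.120 + 0.036 = 0.156 V.

0.156 V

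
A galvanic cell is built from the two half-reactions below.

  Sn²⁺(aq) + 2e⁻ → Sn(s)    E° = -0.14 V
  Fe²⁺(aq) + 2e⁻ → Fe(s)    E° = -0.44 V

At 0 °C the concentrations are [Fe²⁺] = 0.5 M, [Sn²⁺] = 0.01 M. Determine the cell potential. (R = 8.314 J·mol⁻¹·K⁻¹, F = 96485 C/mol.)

The Sn²⁺/Sn couple has the higher reduction potential and acts as the cathode, so E°_cell = -0.14 − (-0.44) = 0.30 V.
Balancing electrons gives n = 2; the reaction quotient is Q = [Fe²⁺]/[Sn²⁺] = 50.0.
E = E° − (RT/nF) ln Q = 0.30 − (8.314×273)/(2×96485) × (3.912) = 0.300 − 0.046 = 0.254 V.

0.254 V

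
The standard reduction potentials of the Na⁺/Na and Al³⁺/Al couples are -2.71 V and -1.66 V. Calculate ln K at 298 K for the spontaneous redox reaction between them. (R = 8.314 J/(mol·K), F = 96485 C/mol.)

ln K = 122.7

E°_cell = -1.66 − (-2.71) = 1.05 V, with n = 3 electrons transferred.
At equilibrium E = 0, so the Nernst equation gives ln K = nFE°/RT = (3)(96485)(1.05)/((8.314)(298)) = 122.67.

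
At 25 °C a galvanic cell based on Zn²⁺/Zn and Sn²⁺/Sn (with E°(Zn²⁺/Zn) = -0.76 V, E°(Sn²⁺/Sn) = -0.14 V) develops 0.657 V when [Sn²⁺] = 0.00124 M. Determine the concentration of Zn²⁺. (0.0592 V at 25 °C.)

From the Nernst equation, log Q = n(E° − E)/0.0592 = 2(0.62 − 0.657)/0.0592 = -1.250, so Q = 0.0562.
With Q = [Zn²⁺]/[Sn²⁺] and the known concentrations, [Zn²⁺] in the numerator gives [Zn²⁺] = 7 × 10^-5 M.

7 × 10^-5 M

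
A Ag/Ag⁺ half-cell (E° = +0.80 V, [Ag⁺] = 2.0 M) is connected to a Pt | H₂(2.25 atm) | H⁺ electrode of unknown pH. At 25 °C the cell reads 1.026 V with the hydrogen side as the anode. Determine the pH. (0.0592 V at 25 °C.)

E°_cell = 0.80 V and n = 2.
log Q = n(E° − E)/0.0592 = 2×(0.80 − 1.026)/0.0592 = -7.635.
With Q = [H⁺]^2 / ([Ag⁺]^2·P(H₂)), solving for [H⁺] gives log[H⁺] = -3.340, so pH = 3.34.

pH = 3.34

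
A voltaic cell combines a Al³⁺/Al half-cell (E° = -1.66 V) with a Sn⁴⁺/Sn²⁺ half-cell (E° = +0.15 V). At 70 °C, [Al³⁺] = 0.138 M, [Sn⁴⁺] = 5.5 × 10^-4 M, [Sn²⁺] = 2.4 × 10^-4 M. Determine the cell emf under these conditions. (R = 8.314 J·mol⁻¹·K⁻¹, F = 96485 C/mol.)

1.84 V

The Sn⁴⁺/Sn²⁺ couple has the higher reduction potential and acts as the cathode, so E°_cell = +0.15 − (-1.66) = 1.81 V.
Balancing electrons gives n = 6; the reaction quotient is Q = [Al³⁺]^2·[Sn²⁺]^3/[Sn⁴⁺]^3 = 0.00158.
E = E° − (RT/nF) ln Q = 1.81 − (8.314×343)/(6×96485) × (-6.449) = 1.810 + 0.032 = 1.842 V.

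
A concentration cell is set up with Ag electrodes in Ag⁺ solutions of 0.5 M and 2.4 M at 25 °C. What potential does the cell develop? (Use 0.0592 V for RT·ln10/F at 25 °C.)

Both half-cells are Ag⁺/Ag, so E°_cell = 0. The concentrated side is the cathode; the cell reaction moves Ag⁺ from high to low concentration with n = 1.
Q = [Ag⁺]_dilute/[Ag⁺]_conc = 0.5/2.4 = 0.208.
E = 0 − (0.0592/1) log Q = −(0.0592/1)(-0.681) = 0.0403 V.

0.040 V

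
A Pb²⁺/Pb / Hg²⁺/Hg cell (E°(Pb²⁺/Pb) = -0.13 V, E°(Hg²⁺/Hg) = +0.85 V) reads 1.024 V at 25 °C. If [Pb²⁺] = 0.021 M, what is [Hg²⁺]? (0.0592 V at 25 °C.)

0.64 M

From the Nernst equation, log Q = n(E° − E)/0.0592 = 2(0.98 − 1.024)/0.0592 = -1.486, so Q = 0.0326.
With Q = [Pb²⁺]/[Hg²⁺] and the known concentrations, [Hg²⁺] in the denominator gives [Hg²⁺] = 0.64 M.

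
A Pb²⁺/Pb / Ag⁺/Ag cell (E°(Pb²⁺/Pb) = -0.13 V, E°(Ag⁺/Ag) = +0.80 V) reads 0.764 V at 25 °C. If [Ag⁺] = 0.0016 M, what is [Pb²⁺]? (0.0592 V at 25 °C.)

From the Nernst equation, log Q = n(E° − E)/0.0592 = 2(0.93 − 0.764)/0.0592 = 5.608, so Q = 4.06 × 10^5.
With Q = [Pb²⁺]/[Ag⁺]^2 and the known concentrations, [Pb²⁺] in the numerator gives [Pb²⁺] = 1.0 M.

1.0 M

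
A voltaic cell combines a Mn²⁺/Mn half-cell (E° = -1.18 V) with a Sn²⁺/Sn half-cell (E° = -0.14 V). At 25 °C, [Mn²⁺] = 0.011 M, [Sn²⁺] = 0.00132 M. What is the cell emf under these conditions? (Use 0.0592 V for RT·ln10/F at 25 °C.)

1.01 V

The Sn²⁺/Sn couple has the higher reduction potential and acts as the cathode, so E°_cell = -0.14 − (-1.18) = 1.04 V.
Balancing electrons gives n = 2; the reaction quotient is Q = [Mn²⁺]/[Sn²⁺] = 8.33.
At 25 °C, E = E° − (0.0592/n) log Q = 1.04 − (0.0592/2)(0.921) = 1.040 − 0.027 = 1.013 V.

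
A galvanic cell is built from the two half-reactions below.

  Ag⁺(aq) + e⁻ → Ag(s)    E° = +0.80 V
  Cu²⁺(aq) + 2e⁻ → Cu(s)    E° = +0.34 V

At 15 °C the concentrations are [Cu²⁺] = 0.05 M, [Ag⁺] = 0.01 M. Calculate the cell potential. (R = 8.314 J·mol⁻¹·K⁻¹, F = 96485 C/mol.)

0.383 V

The Ag⁺/Ag couple has the higher reduction potential and acts as the cathode, so E°_cell = +0.80 − (+0.34) = 0.46 V.
Balancing electrons gives n = 2; the reaction quotient is Q = [Cu²⁺]/[Ag⁺]^2 = 500.
E = E° − (RT/nF) ln Q = 0.46 − (8.314×288)/(2×96485) × (6.215) = 0.460 − 0.077 = 0.383 V.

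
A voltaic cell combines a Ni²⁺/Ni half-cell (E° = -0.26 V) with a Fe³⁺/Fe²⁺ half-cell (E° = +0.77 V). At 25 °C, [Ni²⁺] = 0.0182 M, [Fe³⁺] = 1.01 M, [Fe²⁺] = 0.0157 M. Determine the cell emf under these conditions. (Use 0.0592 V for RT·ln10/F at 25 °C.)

The Fe³⁺/Fe²⁺ couple has the higher reduction potential and acts as the cathode, so E°_cell = +0.77 − (-0.26) = 1.03 V.
Balancing electrons gives n = 2; the reaction quotient is Q = [Ni²⁺]·[Fe²⁺]^2/[Fe³⁺]^2 = 4.4 × 10^-6.
At 25 °C, E = E° − (0.0592/n) log Q = 1.03 − (0.0592/2)(-5.357) = 1.030 + 0.159 = 1.189 V.

1.19 V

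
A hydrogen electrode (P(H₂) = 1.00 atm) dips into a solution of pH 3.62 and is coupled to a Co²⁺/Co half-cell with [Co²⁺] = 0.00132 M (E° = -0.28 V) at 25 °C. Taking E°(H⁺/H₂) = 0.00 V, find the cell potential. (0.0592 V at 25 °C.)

The hydrogen couple is the cathode, so E°_cell = 0.28 V; n = 2.
[H⁺] = 10^(−3.62) = 2.4 × 10^-4 M, and Q = [Co²⁺]·P(H₂) / [H⁺]^2 = 2.29 × 10^4.
E = E° − (0.0592/2) log Q = 0.28 − (0.0592/2)(4.361) = 0.151 V.

0.15 V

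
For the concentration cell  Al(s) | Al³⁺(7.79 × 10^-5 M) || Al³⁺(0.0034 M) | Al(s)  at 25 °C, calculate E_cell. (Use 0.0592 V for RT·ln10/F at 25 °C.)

Both half-cells are Al³⁺/Al, so E°_cell = 0. The concentrated side is the cathode; the cell reaction moves Al³⁺ from high to low concentration with n = 3.
Q = [Al³⁺]_dilute/[Al³⁺]_conc = 7.79 × 10^-5/0.0034 = 0.0229.
E = 0 − (0.0592/3) log Q = −(0.0592/3)(-1.640) = 0.0324 V.

0.032 V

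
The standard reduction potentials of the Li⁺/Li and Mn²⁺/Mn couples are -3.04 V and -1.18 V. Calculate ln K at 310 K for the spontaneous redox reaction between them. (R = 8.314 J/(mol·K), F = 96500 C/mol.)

E°_cell = -1.18 − (-3.04) = 1.86 V, with n = 2 electrons transferred.
At equilibrium E = 0, so the Nernst equation gives ln K = nFE°/RT = (2)(96500)(1.86)/((8.314)(310)) = 139.28.

ln K = 139.3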